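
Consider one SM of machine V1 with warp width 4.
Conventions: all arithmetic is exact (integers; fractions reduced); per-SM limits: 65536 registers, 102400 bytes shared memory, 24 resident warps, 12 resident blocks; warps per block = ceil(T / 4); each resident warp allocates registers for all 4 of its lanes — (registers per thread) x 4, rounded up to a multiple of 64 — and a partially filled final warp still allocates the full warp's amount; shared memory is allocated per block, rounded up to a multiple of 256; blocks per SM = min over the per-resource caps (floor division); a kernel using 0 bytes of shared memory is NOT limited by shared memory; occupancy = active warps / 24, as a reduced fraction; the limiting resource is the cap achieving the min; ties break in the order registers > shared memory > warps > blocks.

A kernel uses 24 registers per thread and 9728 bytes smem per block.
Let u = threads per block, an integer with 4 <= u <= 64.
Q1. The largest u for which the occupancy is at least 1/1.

Answer: u = 48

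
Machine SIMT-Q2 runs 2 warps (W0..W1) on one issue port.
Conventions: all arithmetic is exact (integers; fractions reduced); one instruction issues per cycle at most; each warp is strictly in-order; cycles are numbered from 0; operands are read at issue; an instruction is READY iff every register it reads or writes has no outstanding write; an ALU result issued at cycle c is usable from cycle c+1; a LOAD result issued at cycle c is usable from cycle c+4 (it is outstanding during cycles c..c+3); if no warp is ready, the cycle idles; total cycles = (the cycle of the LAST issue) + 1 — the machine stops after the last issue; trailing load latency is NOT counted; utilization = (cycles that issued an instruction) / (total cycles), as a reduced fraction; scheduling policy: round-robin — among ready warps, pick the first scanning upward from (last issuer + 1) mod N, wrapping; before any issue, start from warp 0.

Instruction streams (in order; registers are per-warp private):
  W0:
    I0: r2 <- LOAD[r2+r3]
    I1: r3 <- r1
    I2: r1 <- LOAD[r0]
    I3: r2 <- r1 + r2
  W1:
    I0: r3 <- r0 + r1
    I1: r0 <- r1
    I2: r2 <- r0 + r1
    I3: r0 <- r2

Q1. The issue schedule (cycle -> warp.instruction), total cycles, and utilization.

cycle 0: W0.I0
cycle 1: W1.I0
cycle 2: W0.I1
cycle 3: W1.I1
cycle 4: W0.I2
cycle 5: W1.I2
cycle 6: W1.I3
cycle 7: idle
cycle 8: W0.I3

Answer: 9 cycles, utilization 8/9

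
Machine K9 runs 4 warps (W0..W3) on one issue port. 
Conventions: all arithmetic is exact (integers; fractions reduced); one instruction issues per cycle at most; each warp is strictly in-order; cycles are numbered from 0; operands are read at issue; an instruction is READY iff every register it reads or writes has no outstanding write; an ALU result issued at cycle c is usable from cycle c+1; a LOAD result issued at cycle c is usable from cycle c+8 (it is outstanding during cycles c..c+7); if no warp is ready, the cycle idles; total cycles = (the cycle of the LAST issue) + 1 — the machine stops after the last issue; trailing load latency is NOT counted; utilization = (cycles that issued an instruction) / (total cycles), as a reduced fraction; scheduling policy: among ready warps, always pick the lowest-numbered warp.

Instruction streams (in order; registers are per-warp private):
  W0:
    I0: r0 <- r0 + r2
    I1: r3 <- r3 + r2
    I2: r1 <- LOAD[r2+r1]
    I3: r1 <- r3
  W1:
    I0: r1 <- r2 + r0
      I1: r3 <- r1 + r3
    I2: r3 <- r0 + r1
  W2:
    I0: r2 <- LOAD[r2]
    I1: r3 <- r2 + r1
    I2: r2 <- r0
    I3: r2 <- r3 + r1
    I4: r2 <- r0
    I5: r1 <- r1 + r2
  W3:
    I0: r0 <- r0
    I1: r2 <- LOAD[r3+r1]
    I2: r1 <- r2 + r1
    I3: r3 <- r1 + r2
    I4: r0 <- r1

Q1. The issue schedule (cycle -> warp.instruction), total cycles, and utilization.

cycle 0: W0.I0
cycle 1: W0.I1
cycle 2: W0.I2
cycle 3: W1.I0
cycle 4: W1.I1
cycle 5: W1.I2
cycle 6: W2.I0
cycle 7: W3.I0
cycle 8: W3.I1
cycle 9: idle
cycle 10: W0.I3
cycle 11: idle
cycle 12: idle
cycle 13: idle
cycle 14: W2.I1
cycle 15: W2.I2
cycle 16: W2.I3
cycle 17: W2.I4
cycle 18: W2.I5
cycle 19: W3.I2
cycle 20: W3.I3
cycle 21: W3.I4

Answer: 22 cycles, utilization 9/11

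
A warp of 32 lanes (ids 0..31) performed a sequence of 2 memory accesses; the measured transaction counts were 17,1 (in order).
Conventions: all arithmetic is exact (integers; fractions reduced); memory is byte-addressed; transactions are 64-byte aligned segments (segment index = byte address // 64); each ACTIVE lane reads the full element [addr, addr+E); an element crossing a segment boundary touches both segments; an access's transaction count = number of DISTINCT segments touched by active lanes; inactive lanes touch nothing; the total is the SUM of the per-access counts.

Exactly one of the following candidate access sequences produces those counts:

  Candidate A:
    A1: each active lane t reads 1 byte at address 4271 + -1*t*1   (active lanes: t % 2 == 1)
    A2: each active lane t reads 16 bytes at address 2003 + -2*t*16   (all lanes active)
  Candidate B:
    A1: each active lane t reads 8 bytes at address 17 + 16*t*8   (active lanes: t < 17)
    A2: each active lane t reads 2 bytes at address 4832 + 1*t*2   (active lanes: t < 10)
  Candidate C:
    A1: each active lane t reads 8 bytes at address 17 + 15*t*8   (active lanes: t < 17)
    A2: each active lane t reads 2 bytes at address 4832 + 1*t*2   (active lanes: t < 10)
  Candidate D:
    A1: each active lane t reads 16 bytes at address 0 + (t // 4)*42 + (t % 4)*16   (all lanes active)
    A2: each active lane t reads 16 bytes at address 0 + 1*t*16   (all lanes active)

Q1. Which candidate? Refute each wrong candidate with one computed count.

A: A1 gives 1 transaction, not 17
C: A1 gives 19 transactions, not 17
D: A1 gives 6 transactions, not 17
B: all counts match (17,1)

Answer: B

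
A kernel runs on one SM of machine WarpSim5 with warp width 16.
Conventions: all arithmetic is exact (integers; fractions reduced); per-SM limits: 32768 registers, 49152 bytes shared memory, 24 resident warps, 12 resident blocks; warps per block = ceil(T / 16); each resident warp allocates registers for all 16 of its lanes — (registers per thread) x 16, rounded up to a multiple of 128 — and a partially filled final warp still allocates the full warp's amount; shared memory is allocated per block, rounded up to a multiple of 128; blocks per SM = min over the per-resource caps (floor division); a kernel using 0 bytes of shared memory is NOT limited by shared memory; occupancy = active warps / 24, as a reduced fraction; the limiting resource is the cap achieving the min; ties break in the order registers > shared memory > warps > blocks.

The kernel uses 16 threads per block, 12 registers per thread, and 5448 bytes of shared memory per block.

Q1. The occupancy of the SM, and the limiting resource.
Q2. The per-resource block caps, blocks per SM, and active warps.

Answer: occupancy 1/3, limited by shared memory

registers: 128 blocks
shared memory: 8 blocks
warps: 24 blocks
blocks: 12 blocks

Answer: 8 blocks, 8 active warps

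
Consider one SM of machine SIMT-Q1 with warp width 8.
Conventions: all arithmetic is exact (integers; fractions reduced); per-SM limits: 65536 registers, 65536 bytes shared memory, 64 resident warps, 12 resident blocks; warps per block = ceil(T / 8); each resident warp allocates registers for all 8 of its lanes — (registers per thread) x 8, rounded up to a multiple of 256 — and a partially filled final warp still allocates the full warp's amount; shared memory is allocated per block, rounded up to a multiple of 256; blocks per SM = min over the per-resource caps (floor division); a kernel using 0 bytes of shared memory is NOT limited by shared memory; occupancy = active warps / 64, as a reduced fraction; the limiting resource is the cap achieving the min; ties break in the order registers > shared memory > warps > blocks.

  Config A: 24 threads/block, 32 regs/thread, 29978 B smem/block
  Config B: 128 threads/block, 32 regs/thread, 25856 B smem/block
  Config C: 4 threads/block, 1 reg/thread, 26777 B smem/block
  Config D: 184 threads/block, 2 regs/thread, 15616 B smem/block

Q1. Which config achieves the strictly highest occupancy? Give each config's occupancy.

occupancies: A 3/32, B 1/2, C 1/32, D 23/32

Answer: D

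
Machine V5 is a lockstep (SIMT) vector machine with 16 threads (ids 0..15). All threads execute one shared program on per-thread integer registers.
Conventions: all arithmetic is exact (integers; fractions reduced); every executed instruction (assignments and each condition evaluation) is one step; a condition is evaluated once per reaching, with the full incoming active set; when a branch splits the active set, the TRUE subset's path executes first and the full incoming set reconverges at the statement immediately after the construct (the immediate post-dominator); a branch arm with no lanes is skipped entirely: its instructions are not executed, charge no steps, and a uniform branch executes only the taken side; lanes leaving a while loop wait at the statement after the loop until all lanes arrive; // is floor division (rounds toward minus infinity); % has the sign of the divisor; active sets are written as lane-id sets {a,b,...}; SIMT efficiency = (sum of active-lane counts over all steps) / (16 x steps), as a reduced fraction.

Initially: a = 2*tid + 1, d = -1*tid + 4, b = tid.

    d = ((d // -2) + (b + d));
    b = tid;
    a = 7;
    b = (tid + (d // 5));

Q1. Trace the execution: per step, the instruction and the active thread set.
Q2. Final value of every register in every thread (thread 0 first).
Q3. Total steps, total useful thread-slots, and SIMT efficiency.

step 0: d <- ((d // -2) + (b + d))   {0,1,2,3,4,5,6,7,8,9,10,11,12,13,14,15}
step 1: b <- tid                     {0,1,2,3,4,5,6,7,8,9,10,11,12,13,14,15}
step 2: a <- 7                       {0,1,2,3,4,5,6,7,8,9,10,11,12,13,14,15}
step 3: b <- (tid + (d // 5))        {0,1,2,3,4,5,6,7,8,9,10,11,12,13,14,15}

Answer: 4 steps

a: 7,7,7,7,7,7,7,7,7,7,7,7,7,7,7,7
d: 2,2,3,3,4,4,5,5,6,6,7,7,8,8,9,9
b: 0,1,2,3,4,5,7,8,9,10,11,12,13,14,15,16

steps = 4; useful = 64; efficiency = 64/64 = 1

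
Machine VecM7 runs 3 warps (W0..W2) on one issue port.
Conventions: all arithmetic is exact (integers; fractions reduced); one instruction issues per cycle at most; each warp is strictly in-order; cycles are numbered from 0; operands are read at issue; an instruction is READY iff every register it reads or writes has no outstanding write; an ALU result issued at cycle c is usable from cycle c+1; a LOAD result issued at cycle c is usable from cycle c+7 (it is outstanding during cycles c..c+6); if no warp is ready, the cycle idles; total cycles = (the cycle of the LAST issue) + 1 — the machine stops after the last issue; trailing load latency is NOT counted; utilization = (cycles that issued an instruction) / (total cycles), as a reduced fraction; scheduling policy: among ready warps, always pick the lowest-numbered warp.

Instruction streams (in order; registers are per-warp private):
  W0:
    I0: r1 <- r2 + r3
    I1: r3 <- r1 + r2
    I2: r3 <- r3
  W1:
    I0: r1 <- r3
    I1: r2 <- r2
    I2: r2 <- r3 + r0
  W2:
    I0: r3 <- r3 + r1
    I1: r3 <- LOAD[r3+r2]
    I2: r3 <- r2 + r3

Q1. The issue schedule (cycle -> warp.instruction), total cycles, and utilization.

cycle 0: W0.I0
cycle 1: W0.I1
cycle 2: W0.I2
cycle 3: W1.I0
cycle 4: W1.I1
cycle 5: W1.I2
cycle 6: W2.I0
cycle 7: W2.I1
cycle 8: idle
cycle 9: idle
cycle 10: idle
cycle 11: idle
cycle 12: idle
cycle 13: idle
cycle 14: W2.I2

Answer: 15 cycles, utilization 3/5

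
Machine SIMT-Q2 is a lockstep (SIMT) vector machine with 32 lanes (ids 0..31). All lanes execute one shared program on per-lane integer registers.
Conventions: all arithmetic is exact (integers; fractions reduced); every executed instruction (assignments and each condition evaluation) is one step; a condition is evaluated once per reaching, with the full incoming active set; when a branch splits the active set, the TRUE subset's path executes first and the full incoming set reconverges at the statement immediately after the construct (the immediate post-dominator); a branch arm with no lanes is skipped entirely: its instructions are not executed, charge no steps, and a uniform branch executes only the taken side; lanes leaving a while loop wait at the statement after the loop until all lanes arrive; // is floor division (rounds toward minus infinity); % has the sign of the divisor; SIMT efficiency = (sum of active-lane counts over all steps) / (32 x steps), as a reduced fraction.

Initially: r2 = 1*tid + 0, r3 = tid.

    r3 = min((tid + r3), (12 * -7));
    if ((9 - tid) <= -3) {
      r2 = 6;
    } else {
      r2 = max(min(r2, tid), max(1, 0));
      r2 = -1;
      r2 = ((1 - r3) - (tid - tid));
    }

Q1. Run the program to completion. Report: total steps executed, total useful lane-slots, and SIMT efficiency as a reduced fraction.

Answer: 6 steps, 120 useful, 5/8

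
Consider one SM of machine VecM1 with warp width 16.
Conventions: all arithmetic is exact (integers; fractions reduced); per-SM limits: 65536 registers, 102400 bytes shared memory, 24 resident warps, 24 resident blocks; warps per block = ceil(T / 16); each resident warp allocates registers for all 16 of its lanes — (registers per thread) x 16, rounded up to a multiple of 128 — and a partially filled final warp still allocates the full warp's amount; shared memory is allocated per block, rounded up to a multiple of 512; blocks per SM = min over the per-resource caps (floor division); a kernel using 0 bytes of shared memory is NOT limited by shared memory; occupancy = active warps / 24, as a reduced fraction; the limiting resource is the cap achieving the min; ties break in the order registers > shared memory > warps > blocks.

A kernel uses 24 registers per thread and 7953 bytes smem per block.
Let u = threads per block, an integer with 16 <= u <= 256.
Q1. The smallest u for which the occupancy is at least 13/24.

Answer: u = 17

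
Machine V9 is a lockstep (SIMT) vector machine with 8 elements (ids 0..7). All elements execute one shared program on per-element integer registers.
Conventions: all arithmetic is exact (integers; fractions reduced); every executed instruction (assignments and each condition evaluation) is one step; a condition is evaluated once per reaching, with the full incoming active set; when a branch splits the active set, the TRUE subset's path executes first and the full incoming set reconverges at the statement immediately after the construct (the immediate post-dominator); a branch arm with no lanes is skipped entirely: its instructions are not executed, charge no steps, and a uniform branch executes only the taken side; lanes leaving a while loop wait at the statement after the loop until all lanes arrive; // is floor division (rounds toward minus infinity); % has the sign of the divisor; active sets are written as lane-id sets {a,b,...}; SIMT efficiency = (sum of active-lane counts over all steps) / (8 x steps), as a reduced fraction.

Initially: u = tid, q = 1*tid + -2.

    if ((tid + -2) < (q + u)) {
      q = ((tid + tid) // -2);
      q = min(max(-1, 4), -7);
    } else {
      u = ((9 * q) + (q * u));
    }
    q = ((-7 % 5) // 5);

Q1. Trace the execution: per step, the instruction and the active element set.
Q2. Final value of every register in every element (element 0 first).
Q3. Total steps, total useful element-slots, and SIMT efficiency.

step 0: eval ((tid + -2) < (q + u))  {0,1,2,3,4,5,6,7}
step 1: q <- ((tid + tid) // -2)     {1,2,3,4,5,6,7}
step 2: q <- min(max(-1, 4), -7)     {1,2,3,4,5,6,7}
step 3: u <- ((9 * q) + (q * u))     {0}
step 4: q <- ((-7 % 5) // 5)         {0,1,2,3,4,5,6,7}

Answer: 5 steps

u: -18,1,2,3,4,5,6,7
q: 0,0,0,0,0,0,0,0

steps = 5; useful = 31; efficiency = 31/40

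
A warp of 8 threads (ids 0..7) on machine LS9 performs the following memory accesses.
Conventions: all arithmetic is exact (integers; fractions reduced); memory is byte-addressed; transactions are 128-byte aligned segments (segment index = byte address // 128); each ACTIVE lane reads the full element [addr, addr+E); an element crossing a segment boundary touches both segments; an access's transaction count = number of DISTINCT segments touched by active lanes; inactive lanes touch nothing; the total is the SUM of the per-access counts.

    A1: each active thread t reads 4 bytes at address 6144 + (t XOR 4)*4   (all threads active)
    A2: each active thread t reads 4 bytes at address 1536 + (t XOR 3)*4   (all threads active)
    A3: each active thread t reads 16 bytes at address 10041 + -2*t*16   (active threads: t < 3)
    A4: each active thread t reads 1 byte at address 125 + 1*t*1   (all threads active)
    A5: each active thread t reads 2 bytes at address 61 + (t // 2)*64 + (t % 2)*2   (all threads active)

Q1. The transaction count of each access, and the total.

A1: 1 transaction
A2: 1 transaction
A3: 2 transactions
A4: 2 transactions
A5: 3 transactions

Answer: 1,1,2,2,3; total 9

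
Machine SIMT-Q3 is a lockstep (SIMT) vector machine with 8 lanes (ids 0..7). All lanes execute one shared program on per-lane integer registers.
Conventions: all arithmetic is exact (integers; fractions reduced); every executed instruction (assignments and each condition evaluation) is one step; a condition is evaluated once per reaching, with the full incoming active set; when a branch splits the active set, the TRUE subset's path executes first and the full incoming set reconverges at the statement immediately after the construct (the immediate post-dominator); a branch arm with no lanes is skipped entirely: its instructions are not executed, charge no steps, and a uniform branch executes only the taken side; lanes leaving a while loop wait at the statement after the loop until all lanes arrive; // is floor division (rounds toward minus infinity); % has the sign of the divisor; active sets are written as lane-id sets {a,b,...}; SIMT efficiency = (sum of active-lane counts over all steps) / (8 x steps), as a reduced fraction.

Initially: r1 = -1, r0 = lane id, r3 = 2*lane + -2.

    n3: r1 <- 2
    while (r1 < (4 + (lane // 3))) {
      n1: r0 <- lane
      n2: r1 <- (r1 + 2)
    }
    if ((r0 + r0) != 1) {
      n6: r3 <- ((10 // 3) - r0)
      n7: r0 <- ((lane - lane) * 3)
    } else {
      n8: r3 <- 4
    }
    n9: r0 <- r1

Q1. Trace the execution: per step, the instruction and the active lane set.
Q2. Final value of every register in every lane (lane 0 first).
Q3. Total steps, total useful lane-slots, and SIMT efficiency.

step 0: r1 <- 2                      {0,1,2,3,4,5,6,7}
step 1: eval (r1 < (4 + (lane // 3))) {0,1,2,3,4,5,6,7}
step 2: r0 <- lane                   {0,1,2,3,4,5,6,7}
step 3: r1 <- (r1 + 2)               {0,1,2,3,4,5,6,7}
step 4: eval (r1 < (4 + (lane // 3))) {0,1,2,3,4,5,6,7}
step 5: r0 <- lane                   {3,4,5,6,7}
step 6: r1 <- (r1 + 2)               {3,4,5,6,7}
step 7: eval (r1 < (4 + (lane // 3))) {3,4,5,6,7}
step 8: eval ((r0 + r0) != 1)        {0,1,2,3,4,5,6,7}
step 9: r3 <- ((10 // 3) - r0)       {0,1,2,3,4,5,6,7}
step 10: r0 <- ((lane - lane) * 3)    {0,1,2,3,4,5,6,7}
step 11: r0 <- r1                     {0,1,2,3,4,5,6,7}

Answer: 12 steps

r1: 4,4,4,6,6,6,6,6
r0: 4,4,4,6,6,6,6,6
r3: 3,2,1,0,-1,-2,-3,-4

steps = 12; useful = 87; efficiency = 87/96 = 29/32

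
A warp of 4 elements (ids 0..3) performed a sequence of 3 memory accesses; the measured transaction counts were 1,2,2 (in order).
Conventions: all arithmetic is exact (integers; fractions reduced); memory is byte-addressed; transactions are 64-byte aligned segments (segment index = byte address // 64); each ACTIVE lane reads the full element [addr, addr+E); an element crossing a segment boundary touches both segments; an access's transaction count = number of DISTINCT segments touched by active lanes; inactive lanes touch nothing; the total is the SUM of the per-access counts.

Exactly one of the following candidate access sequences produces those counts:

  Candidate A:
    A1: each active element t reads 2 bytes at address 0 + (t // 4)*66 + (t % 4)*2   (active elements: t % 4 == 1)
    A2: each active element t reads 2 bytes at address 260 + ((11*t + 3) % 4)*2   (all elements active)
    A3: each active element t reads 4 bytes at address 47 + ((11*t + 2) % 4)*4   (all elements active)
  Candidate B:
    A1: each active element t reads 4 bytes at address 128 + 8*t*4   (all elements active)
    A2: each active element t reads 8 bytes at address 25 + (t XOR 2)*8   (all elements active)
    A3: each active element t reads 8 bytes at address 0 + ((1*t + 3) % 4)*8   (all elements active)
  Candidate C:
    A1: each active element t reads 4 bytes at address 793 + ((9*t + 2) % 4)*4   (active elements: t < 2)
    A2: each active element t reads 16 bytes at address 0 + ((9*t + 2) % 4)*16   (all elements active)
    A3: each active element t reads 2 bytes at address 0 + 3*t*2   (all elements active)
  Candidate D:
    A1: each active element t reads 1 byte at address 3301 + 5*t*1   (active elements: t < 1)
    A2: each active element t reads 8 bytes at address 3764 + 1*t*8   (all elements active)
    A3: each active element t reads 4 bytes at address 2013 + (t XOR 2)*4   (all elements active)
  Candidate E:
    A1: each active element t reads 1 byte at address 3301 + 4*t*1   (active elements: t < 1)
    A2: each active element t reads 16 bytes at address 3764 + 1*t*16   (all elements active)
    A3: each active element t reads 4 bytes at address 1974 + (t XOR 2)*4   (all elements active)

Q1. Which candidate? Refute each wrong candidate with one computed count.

A: A2 gives 1 transaction, not 2
B: A1 gives 2 transactions, not 1
C: A2 gives 1 transaction, not 2
D: A3 gives 1 transaction, not 2
E: all counts match (1,2,2)

Answer: E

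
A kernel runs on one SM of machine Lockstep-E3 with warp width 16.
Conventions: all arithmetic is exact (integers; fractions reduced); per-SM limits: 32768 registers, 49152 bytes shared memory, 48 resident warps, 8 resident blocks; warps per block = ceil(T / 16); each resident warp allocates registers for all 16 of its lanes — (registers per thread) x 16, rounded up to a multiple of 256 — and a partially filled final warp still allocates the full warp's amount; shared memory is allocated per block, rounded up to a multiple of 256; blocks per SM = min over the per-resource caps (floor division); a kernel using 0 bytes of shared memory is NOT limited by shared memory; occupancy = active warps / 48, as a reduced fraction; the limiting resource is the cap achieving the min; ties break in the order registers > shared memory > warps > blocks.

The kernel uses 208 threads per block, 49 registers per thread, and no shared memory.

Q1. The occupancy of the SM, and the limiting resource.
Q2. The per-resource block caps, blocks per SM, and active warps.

Answer: occupancy 13/24, limited by registers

registers: 2 blocks
shared memory: no limit (kernel uses none)
warps: 3 blocks
blocks: 8 blocks

Answer: 2 blocks, 26 active warps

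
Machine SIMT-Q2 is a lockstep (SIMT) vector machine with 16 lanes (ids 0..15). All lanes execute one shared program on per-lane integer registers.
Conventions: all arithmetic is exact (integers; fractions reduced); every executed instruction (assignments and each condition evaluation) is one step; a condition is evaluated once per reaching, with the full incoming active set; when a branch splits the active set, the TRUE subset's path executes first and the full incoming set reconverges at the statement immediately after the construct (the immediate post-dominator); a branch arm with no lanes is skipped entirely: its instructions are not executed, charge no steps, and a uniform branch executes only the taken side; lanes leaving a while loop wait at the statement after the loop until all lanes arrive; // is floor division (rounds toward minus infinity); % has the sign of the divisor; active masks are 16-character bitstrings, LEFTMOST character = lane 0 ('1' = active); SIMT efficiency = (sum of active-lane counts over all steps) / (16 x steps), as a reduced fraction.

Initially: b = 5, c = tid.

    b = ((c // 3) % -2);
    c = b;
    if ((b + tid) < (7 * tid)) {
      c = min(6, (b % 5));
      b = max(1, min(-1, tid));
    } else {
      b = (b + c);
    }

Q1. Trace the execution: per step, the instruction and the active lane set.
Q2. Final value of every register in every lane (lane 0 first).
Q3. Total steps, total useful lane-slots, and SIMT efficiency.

step 0: b <- ((c // 3) % -2)         1111111111111111
step 1: c <- b                       1111111111111111
step 2: eval ((b + tid) < (7 * tid)) 1111111111111111
step 3: c <- min(6, (b % 5))         0111111111111111
step 4: b <- max(1, min(-1, tid))    0111111111111111
step 5: b <- (b + c)                 1000000000000000

Answer: 6 steps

b: 0,1,1,1,1,1,1,1,1,1,1,1,1,1,1,1
c: 0,0,0,4,4,4,0,0,0,4,4,4,0,0,0,4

steps = 6; useful = 79; efficiency = 79/96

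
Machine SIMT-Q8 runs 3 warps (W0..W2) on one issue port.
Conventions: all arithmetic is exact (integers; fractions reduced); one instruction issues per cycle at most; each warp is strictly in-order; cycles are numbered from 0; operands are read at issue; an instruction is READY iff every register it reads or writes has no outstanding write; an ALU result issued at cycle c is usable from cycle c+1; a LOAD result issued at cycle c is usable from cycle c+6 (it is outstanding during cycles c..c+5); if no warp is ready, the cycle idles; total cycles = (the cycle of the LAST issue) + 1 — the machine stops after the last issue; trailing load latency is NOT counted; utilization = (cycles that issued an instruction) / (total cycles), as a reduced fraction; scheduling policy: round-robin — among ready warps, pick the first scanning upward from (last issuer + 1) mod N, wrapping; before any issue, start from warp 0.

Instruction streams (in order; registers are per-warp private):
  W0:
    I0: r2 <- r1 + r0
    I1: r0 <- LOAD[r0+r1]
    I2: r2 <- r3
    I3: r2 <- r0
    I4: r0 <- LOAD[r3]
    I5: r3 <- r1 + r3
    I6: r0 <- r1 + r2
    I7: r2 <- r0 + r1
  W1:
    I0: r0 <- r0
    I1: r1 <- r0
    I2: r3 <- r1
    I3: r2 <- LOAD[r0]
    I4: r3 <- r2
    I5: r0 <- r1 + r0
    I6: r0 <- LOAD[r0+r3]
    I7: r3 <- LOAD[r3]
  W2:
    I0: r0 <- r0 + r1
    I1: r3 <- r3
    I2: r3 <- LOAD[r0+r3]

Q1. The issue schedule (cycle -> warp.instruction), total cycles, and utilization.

cycle 0: W0.I0
cycle 1: W1.I0
cycle 2: W2.I0
cycle 3: W0.I1
cycle 4: W1.I1
cycle 5: W2.I1
cycle 6: W0.I2
cycle 7: W1.I2
cycle 8: W2.I2
cycle 9: W0.I3
cycle 10: W1.I3
cycle 11: W0.I4
cycle 12: W0.I5
cycle 13: idle
cycle 14: idle
cycle 15: idle
cycle 16: W1.I4
cycle 17: W0.I6
cycle 18: W1.I5
cycle 19: W0.I7
cycle 20: W1.I6
cycle 21: W1.I7

Answer: 22 cycles, utilization 19/22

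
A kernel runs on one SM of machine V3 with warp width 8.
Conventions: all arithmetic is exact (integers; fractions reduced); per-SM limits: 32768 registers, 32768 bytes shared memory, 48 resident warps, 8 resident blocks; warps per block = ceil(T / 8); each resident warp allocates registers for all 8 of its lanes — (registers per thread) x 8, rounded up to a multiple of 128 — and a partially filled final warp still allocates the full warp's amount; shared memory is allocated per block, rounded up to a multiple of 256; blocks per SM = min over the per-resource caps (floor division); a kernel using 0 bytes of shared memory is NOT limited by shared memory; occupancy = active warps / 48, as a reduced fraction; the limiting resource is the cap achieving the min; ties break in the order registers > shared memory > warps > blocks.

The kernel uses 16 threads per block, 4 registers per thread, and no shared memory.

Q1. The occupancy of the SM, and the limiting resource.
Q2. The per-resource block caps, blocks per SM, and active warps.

Answer: occupancy 1/3, limited by blocks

registers: 128 blocks
shared memory: no limit (kernel uses none)
warps: 24 blocks
blocks: 8 blocks

Answer: 8 blocks, 16 active warps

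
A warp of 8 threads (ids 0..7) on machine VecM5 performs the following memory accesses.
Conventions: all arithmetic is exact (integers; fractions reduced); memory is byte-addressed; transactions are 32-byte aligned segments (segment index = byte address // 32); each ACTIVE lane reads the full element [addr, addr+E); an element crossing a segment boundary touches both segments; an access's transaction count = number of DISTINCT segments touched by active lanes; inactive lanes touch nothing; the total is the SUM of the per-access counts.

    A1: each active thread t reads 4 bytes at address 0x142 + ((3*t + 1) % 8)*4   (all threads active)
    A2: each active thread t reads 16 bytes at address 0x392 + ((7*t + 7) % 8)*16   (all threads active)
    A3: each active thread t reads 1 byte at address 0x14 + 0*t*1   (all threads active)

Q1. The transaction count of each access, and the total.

A1: 2 transactions
A2: 5 transactions
A3: 1 transaction

Answer: 2,5,1; total 8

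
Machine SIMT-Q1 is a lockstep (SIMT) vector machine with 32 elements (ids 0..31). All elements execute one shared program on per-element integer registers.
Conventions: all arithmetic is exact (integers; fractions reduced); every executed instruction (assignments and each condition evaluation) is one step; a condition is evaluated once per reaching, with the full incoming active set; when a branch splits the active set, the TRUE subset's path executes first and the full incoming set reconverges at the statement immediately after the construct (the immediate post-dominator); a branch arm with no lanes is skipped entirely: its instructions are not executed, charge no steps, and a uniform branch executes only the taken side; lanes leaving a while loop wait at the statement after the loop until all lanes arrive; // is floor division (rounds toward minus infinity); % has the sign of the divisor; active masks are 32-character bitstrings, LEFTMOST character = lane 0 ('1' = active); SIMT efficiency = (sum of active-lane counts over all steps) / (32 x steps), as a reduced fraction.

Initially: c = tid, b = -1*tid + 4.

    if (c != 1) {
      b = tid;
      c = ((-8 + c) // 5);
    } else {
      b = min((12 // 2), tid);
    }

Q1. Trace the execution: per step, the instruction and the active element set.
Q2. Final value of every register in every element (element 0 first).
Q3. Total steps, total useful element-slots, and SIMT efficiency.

step 0: eval (c != 1)                11111111111111111111111111111111
step 1: b <- tid                     10111111111111111111111111111111
step 2: c <- ((-8 + c) // 5)         10111111111111111111111111111111
step 3: b <- min((12 // 2), tid)     01000000000000000000000000000000

Answer: 4 steps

c: -2,1,-2,-1,-1,-1,-1,-1,0,0,0,0,0,1,1,1,1,1,2,2,2,2,2,3,3,3,3,3,4,4,4,4
b: 0,1,2,3,4,5,6,7,8,9,10,11,12,13,14,15,16,17,18,19,20,21,22,23,24,25,26,27,28,29,30,31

steps = 4; useful = 95; efficiency = 95/128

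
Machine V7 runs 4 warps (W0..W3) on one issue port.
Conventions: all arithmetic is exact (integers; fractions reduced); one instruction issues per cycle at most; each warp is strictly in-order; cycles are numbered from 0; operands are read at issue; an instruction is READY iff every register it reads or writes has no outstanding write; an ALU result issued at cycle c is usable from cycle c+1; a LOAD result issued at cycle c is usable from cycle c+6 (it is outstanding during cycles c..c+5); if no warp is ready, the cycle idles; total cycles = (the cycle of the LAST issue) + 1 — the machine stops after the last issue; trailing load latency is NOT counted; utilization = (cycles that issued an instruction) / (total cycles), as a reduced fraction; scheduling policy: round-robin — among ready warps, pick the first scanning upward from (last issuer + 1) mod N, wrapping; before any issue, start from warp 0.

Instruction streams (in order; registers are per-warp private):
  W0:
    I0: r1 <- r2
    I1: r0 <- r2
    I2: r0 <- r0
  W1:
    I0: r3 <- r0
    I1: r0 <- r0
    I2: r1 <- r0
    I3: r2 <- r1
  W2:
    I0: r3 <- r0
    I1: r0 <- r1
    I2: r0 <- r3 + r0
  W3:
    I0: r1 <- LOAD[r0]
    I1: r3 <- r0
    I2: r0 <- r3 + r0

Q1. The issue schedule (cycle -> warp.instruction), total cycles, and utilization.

cycle 0: W0.I0
cycle 1: W1.I0
cycle 2: W2.I0
cycle 3: W3.I0
cycle 4: W0.I1
cycle 5: W1.I1
cycle 6: W2.I1
cycle 7: W3.I1
cycle 8: W0.I2
cycle 9: W1.I2
cycle 10: W2.I2
cycle 11: W3.I2
cycle 12: W1.I3

Answer: 13 cycles, utilization 1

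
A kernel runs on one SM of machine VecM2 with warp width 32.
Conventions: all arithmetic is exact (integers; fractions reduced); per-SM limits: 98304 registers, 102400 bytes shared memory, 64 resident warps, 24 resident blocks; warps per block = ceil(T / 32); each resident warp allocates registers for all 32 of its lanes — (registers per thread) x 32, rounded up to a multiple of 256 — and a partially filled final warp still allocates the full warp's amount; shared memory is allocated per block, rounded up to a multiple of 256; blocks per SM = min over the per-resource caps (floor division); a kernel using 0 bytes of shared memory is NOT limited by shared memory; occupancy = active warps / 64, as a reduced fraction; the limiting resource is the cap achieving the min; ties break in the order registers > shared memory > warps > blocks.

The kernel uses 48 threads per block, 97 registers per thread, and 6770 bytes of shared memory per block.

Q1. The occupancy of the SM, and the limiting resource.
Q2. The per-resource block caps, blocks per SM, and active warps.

Answer: occupancy 7/16, limited by registers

registers: 14 blocks
shared memory: 14 blocks
warps: 32 blocks
blocks: 24 blocks

Answer: 14 blocks, 28 active warps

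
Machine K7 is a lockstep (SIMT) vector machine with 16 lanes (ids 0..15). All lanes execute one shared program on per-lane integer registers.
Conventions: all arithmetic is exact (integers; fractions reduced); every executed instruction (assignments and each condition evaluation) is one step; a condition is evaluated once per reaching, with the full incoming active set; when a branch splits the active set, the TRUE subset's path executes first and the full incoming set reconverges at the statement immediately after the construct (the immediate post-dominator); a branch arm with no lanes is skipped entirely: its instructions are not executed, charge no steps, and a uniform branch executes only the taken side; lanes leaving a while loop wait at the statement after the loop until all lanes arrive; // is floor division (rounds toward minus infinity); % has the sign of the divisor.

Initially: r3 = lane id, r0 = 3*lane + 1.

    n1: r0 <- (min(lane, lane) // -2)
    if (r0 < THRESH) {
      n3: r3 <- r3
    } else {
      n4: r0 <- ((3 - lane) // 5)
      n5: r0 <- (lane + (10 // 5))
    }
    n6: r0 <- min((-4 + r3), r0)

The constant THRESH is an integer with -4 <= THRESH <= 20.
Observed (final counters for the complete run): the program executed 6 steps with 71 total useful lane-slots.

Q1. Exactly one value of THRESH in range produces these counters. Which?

Answer: THRESH = -3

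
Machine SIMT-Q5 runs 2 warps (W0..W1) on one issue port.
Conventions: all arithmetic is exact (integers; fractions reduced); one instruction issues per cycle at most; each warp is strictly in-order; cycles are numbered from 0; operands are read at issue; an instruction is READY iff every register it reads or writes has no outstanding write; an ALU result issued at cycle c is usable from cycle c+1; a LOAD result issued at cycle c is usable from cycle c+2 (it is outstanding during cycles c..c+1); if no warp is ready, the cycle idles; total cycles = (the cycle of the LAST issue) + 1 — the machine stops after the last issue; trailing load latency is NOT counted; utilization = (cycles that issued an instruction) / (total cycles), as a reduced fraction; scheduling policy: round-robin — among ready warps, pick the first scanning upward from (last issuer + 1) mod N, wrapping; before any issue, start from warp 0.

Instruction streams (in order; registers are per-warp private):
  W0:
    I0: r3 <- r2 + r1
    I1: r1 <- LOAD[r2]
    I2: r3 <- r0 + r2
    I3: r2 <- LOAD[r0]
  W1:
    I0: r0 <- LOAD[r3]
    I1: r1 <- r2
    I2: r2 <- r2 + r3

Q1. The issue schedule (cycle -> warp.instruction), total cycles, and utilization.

cycle 0: W0.I0
cycle 1: W1.I0
cycle 2: W0.I1
cycle 3: W1.I1
cycle 4: W0.I2
cycle 5: W1.I2
cycle 6: W0.I3

Answer: 7 cycles, utilization 1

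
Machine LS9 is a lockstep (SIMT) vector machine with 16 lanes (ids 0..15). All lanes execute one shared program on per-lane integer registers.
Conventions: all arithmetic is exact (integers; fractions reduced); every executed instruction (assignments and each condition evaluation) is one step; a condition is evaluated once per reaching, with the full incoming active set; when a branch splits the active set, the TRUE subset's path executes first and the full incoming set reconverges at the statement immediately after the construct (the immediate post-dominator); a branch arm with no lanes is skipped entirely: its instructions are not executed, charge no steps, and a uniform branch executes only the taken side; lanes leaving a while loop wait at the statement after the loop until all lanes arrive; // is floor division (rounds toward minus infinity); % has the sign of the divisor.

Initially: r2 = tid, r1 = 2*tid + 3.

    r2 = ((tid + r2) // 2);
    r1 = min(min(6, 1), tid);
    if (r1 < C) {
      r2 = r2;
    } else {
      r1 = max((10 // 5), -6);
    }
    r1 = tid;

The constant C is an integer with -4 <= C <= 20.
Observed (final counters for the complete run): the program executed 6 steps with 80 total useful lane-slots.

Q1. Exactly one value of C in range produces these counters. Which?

Answer: C = 1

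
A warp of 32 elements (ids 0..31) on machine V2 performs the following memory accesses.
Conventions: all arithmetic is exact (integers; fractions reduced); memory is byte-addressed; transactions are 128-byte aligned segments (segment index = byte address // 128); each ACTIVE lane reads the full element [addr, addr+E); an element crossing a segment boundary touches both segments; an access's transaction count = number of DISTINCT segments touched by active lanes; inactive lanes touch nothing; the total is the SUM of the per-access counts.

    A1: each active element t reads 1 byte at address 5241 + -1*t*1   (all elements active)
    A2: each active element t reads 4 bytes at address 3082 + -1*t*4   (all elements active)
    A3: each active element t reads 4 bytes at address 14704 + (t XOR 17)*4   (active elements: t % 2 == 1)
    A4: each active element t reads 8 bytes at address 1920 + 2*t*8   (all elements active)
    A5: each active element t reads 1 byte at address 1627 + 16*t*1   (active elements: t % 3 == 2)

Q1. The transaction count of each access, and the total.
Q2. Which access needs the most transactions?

A1: 1 transaction
A2: 2 transactions
A3: 2 transactions
A4: 4 transactions
A5: 5 transactions

Answer: 1,2,2,4,5; total 14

Answer: A5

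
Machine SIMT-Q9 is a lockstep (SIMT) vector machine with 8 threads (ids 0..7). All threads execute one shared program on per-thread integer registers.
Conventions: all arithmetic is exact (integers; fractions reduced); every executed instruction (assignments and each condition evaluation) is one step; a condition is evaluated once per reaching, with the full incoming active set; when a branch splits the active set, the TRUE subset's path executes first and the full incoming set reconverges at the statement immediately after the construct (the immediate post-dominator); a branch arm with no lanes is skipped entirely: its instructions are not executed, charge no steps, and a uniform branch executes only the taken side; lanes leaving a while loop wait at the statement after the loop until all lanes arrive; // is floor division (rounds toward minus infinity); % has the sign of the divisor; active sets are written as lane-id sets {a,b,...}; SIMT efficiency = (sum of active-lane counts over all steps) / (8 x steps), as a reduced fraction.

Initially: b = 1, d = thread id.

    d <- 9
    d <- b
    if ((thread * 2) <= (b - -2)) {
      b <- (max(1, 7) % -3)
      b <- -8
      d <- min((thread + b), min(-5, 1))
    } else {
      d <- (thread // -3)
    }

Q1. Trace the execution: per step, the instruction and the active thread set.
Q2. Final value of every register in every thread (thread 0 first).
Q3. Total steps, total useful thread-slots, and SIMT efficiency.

step 0: d <- 9                       {0,1,2,3,4,5,6,7}
step 1: d <- b                       {0,1,2,3,4,5,6,7}
step 2: eval ((thread * 2) <= (b - -2)) {0,1,2,3,4,5,6,7}
step 3: b <- (max(1, 7) % -3)        {0,1}
step 4: b <- -8                      {0,1}
step 5: d <- min((thread + b), min(-5, 1)) {0,1}
step 6: d <- (thread // -3)          {2,3,4,5,6,7}

Answer: 7 steps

b: -8,-8,1,1,1,1,1,1
d: -8,-7,-1,-1,-2,-2,-2,-3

steps = 7; useful = 36; efficiency = 36/56 = 9/14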